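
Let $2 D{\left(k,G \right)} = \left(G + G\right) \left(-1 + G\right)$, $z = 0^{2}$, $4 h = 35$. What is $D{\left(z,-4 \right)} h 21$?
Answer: $3675$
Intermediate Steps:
$h = \frac{35}{4}$ ($h = \frac{1}{4} \cdot 35 = \frac{35}{4} \approx 8.75$)
$z = 0$
$D{\left(k,G \right)} = G \left(-1 + G\right)$ ($D{\left(k,G \right)} = \frac{\left(G + G\right) \left(-1 + G\right)}{2} = \frac{2 G \left(-1 + G\right)}{2} = G \left(-1 + G\right)$)
$D{\left(z,-4 \right)} h 21 = - 4 \left(-1 - 4\right) \frac{35}{4} \cdot 21 = \left(-4\right) \left(-5\right) \frac{35}{4} \cdot 21 = 20 \cdot \frac{35}{4} \cdot 21 = 175 \cdot 21 = 3675$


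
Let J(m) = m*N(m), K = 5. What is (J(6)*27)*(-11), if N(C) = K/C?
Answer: -1485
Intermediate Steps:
N(C) = 5/C
J(m) = 5 (J(m) = m*(5/m) = 5)
(J(6)*27)*(-11) = (5*27)*(-11) = 135*(-11) = -1485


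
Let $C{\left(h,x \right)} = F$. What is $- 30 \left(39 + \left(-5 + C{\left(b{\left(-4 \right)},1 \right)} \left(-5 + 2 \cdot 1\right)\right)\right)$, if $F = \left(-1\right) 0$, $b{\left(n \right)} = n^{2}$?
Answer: $-1020$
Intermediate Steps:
$F = 0$
$C{\left(h,x \right)} = 0$
$- 30 \left(39 + \left(-5 + C{\left(b{\left(-4 \right)},1 \right)} \left(-5 + 2 \cdot 1\right)\right)\right) = - 30 \left(39 - \left(5 + 0 \left(-5 + 2 \cdot 1\right)\right)\right) = - 30 \left(39 - \left(5 + 0 \left(-5 + 2\right)\right)\right) = - 30 \left(39 + \left(-5 + 0 \left(-3\right)\right)\right) = - 30 \left(39 + \left(-5 + 0\right)\right) = - 30 \left(39 - 5\right) = \left(-30\right) 34 = -1020$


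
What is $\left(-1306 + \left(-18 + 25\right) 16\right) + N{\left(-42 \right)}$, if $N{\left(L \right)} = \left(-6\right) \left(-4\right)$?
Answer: $-1170$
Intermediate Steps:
$N{\left(L \right)} = 24$
$\left(-1306 + \left(-18 + 25\right) 16\right) + N{\left(-42 \right)} = \left(-1306 + \left(-18 + 25\right) 16\right) + 24 = \left(-1306 + 7 \cdot 16\right) + 24 = \left(-1306 + 112\right) + 24 = -1194 + 24 = -1170$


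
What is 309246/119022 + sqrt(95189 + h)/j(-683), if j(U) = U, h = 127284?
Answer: 51541/19837 - sqrt(222473)/683 ≈ 1.9076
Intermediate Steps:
309246/119022 + sqrt(95189 + h)/j(-683) = 309246/119022 + sqrt(95189 + 127284)/(-683) = 309246*(1/119022) + sqrt(222473)*(-1/683) = 51541/19837 - sqrt(222473)/683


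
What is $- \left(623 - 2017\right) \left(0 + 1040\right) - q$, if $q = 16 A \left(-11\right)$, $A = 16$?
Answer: $1452576$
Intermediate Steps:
$q = -2816$ ($q = 16 \cdot 16 \left(-11\right) = 256 \left(-11\right) = -2816$)
$- \left(623 - 2017\right) \left(0 + 1040\right) - q = - \left(623 - 2017\right) \left(0 + 1040\right) - -2816 = - \left(-1394\right) 1040 + 2816 = \left(-1\right) \left(-1449760\right) + 2816 = 1449760 + 2816 = 1452576$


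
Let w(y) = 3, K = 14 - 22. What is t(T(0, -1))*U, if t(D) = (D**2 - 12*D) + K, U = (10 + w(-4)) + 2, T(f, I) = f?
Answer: -120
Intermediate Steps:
K = -8
U = 15 (U = (10 + 3) + 2 = 13 + 2 = 15)
t(D) = -8 + D**2 - 12*D (t(D) = (D**2 - 12*D) - 8 = -8 + D**2 - 12*D)
t(T(0, -1))*U = (-8 + 0**2 - 12*0)*15 = (-8 + 0 + 0)*15 = -8*15 = -120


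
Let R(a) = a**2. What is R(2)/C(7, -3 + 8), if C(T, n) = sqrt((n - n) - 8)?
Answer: -I*sqrt(2) ≈ -1.4142*I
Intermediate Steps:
C(T, n) = 2*I*sqrt(2) (C(T, n) = sqrt(0 - 8) = sqrt(-8) = 2*I*sqrt(2))
R(2)/C(7, -3 + 8) = 2**2/(2*I*sqrt(2)) = -I*sqrt(2)/4*4 = -I*sqrt(2)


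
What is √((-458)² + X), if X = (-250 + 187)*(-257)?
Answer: √225955 ≈ 475.35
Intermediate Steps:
X = 16191 (X = -63*(-257) = 16191)
√((-458)² + X) = √((-458)² + 16191) = √(209764 + 16191) = √225955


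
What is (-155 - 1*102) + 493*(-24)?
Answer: -12089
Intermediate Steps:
(-155 - 1*102) + 493*(-24) = (-155 - 102) - 11832 = -257 - 11832 = -12089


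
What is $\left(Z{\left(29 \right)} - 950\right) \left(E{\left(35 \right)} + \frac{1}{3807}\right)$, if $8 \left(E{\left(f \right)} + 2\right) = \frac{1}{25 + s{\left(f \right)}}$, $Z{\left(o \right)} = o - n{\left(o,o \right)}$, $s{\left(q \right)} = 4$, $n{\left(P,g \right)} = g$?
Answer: $\frac{837144275}{441612} \approx 1895.7$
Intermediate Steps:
$Z{\left(o \right)} = 0$ ($Z{\left(o \right)} = o - o = 0$)
$E{\left(f \right)} = - \frac{463}{232}$ ($E{\left(f \right)} = -2 + \frac{1}{8 \left(25 + 4\right)} = -2 + \frac{1}{8 \cdot 29} = -2 + \frac{1}{8} \cdot \frac{1}{29} = -2 + \frac{1}{232} = - \frac{463}{232}$)
$\left(Z{\left(29 \right)} - 950\right) \left(E{\left(35 \right)} + \frac{1}{3807}\right) = \left(0 - 950\right) \left(- \frac{463}{232} + \frac{1}{3807}\right) = - 950 \left(- \frac{463}{232} + \frac{1}{3807}\right) = \left(-950\right) \left(- \frac{1762409}{883224}\right) = \frac{837144275}{441612}$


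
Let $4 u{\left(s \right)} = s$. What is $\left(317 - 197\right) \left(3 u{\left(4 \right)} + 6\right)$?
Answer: $1080$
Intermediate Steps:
$u{\left(s \right)} = \frac{s}{4}$
$\left(317 - 197\right) \left(3 u{\left(4 \right)} + 6\right) = \left(317 - 197\right) \left(3 \cdot \frac{1}{4} \cdot 4 + 6\right) = 120 \left(3 \cdot 1 + 6\right) = 120 \left(3 + 6\right) = 120 \cdot 9 = 1080$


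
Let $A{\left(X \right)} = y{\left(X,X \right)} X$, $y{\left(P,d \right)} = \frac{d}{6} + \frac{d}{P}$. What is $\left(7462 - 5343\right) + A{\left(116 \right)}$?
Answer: $\frac{13433}{3} \approx 4477.7$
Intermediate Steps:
$y{\left(P,d \right)} = \frac{d}{6} + \frac{d}{P}$ ($y{\left(P,d \right)} = d \frac{1}{6} + \frac{d}{P} = \frac{d}{6} + \frac{d}{P}$)
$A{\left(X \right)} = X \left(1 + \frac{X}{6}\right)$ ($A{\left(X \right)} = \left(\frac{X}{6} + \frac{X}{X}\right) X = \left(\frac{X}{6} + 1\right) X = \left(1 + \frac{X}{6}\right) X = X \left(1 + \frac{X}{6}\right)$)
$\left(7462 - 5343\right) + A{\left(116 \right)} = \left(7462 - 5343\right) + \frac{1}{6} \cdot 116 \left(6 + 116\right) = 2119 + \frac{1}{6} \cdot 116 \cdot 122 = 2119 + \frac{7076}{3} = \frac{13433}{3}$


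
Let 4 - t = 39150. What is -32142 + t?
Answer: -71288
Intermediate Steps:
t = -39146 (t = 4 - 1*39150 = 4 - 39150 = -39146)
-32142 + t = -32142 - 39146 = -71288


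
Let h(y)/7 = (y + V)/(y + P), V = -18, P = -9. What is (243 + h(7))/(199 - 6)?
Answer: 563/386 ≈ 1.4585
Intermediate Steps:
h(y) = 7*(-18 + y)/(-9 + y) (h(y) = 7*((y - 18)/(y - 9)) = 7*((-18 + y)/(-9 + y)) = 7*(-18 + y)/(-9 + y))
(243 + h(7))/(199 - 6) = (243 + 7*(-18 + 7)/(-9 + 7))/(199 - 6) = (243 + 7*(-11)/(-2))/193 = (243 + 7*(-½)*(-11))*(1/193) = (243 + 77/2)*(1/193) = (563/2)*(1/193) = 563/386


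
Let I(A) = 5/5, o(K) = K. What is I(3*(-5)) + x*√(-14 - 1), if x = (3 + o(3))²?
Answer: 1 + 36*I*√15 ≈ 1.0 + 139.43*I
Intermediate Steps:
x = 36 (x = (3 + 3)² = 6² = 36)
I(A) = 1 (I(A) = 5*(⅕) = 1)
I(3*(-5)) + x*√(-14 - 1) = 1 + 36*√(-14 - 1) = 1 + 36*√(-15) = 1 + 36*(I*√15) = 1 + 36*I*√15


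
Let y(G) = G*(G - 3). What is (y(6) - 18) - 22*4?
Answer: -88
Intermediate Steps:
y(G) = G*(-3 + G)
(y(6) - 18) - 22*4 = (6*(-3 + 6) - 18) - 22*4 = (6*3 - 18) - 88 = (18 - 18) - 88 = 0 - 88 = -88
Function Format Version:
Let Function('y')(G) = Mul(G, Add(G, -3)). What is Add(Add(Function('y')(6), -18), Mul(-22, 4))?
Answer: -88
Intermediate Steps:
Function('y')(G) = Mul(G, Add(-3, G))
Add(Add(Function('y')(6), -18), Mul(-22, 4)) = Add(Add(Mul(6, Add(-3, 6)), -18), Mul(-22, 4)) = Add(Add(Mul(6, 3), -18), -88) = Add(Add(18, -18), -88) = Add(0, -88) = -88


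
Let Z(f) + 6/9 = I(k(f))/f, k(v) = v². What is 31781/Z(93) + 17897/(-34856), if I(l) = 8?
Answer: -17170418381/313704 ≈ -54734.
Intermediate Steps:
Z(f) = -⅔ + 8/f
31781/Z(93) + 17897/(-34856) = 31781/(-⅔ + 8/93) + 17897/(-34856) = 31781/(-⅔ + 8*(1/93)) + 17897*(-1/34856) = 31781/(-⅔ + 8/93) - 17897/34856 = 31781/(-18/31) - 17897/34856 = 31781*(-31/18) - 17897/34856 = -985211/18 - 17897/34856 = -17170418381/313704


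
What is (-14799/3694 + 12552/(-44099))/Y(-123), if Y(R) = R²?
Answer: -232996063/821513303358 ≈ -0.00028362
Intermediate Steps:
(-14799/3694 + 12552/(-44099))/Y(-123) = (-14799/3694 + 12552/(-44099))/((-123)²) = (-14799*1/3694 + 12552*(-1/44099))/15129 = (-14799/3694 - 12552/44099)*(1/15129) = -698988189/162901706*1/15129 = -232996063/821513303358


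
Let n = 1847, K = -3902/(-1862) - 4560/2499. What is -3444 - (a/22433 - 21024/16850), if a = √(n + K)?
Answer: -29005188/8425 - 2*√2360868047/50721013 ≈ -3442.8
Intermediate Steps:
K = 4287/15827 (K = -3902*(-1/1862) - 4560*1/2499 = 1951/931 - 1520/833 = 4287/15827 ≈ 0.27087)
a = 2*√2360868047/2261 (a = √(1847 + 4287/15827) = √(29236756/15827) = 2*√2360868047/2261 ≈ 42.980)
-3444 - (a/22433 - 21024/16850) = -3444 - ((2*√2360868047/2261)/22433 - 21024/16850) = -3444 - ((2*√2360868047/2261)*(1/22433) - 21024*1/16850) = -3444 - (2*√2360868047/50721013 - 10512/8425) = -3444 - (-10512/8425 + 2*√2360868047/50721013) = -3444 + (10512/8425 - 2*√2360868047/50721013) = -29005188/8425 - 2*√2360868047/50721013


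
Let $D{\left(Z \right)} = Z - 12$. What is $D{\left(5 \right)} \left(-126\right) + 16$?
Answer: $898$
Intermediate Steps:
$D{\left(Z \right)} = -12 + Z$
$D{\left(5 \right)} \left(-126\right) + 16 = \left(-12 + 5\right) \left(-126\right) + 16 = \left(-7\right) \left(-126\right) + 16 = 882 + 16 = 898$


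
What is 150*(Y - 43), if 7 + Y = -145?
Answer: -29250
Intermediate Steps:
Y = -152 (Y = -7 - 145 = -152)
150*(Y - 43) = 150*(-152 - 43) = 150*(-195) = -29250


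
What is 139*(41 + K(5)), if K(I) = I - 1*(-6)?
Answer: 7228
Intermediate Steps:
K(I) = 6 + I (K(I) = I + 6 = 6 + I)
139*(41 + K(5)) = 139*(41 + (6 + 5)) = 139*(41 + 11) = 139*52 = 7228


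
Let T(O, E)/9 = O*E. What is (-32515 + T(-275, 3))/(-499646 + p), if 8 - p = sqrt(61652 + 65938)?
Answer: 3325923620/41606333909 - 19970*sqrt(127590)/124819001727 ≈ 0.079881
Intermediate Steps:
p = 8 - sqrt(127590) (p = 8 - sqrt(61652 + 65938) = 8 - sqrt(127590) ≈ -349.20)
T(O, E) = 9*E*O (T(O, E) = 9*(O*E) = 9*(E*O) = 9*E*O)
(-32515 + T(-275, 3))/(-499646 + p) = (-32515 + 9*3*(-275))/(-499646 + (8 - sqrt(127590))) = (-32515 - 7425)/(-499638 - sqrt(127590)) = -39940/(-499638 - sqrt(127590))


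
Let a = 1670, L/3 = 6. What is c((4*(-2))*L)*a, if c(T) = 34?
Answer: 56780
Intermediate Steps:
L = 18 (L = 3*6 = 18)
c((4*(-2))*L)*a = 34*1670 = 56780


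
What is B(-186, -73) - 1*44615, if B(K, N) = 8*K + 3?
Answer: -46100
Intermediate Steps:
B(K, N) = 3 + 8*K
B(-186, -73) - 1*44615 = (3 + 8*(-186)) - 1*44615 = (3 - 1488) - 44615 = -1485 - 44615 = -46100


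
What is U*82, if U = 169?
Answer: 13858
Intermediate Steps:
U*82 = 169*82 = 13858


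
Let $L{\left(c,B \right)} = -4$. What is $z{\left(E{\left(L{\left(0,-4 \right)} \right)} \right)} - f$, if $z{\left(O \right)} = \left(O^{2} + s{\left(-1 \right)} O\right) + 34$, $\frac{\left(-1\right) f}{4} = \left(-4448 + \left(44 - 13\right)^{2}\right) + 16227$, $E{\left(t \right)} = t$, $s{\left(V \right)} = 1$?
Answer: $51006$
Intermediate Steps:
$f = -50960$ ($f = - 4 \left(\left(-4448 + \left(44 - 13\right)^{2}\right) + 16227\right) = - 4 \left(\left(-4448 + 31^{2}\right) + 16227\right) = - 4 \left(\left(-4448 + 961\right) + 16227\right) = - 4 \left(-3487 + 16227\right) = \left(-4\right) 12740 = -50960$)
$z{\left(O \right)} = 34 + O + O^{2}$ ($z{\left(O \right)} = \left(O^{2} + 1 O\right) + 34 = \left(O^{2} + O\right) + 34 = \left(O + O^{2}\right) + 34 = 34 + O + O^{2}$)
$z{\left(E{\left(L{\left(0,-4 \right)} \right)} \right)} - f = \left(34 - 4 + \left(-4\right)^{2}\right) - -50960 = \left(34 - 4 + 16\right) + 50960 = 46 + 50960 = 51006$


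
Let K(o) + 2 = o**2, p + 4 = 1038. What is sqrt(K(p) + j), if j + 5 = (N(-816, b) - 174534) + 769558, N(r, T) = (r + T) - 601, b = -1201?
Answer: sqrt(1661555) ≈ 1289.0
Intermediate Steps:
p = 1034 (p = -4 + 1038 = 1034)
K(o) = -2 + o**2
N(r, T) = -601 + T + r (N(r, T) = (T + r) - 601 = -601 + T + r)
j = 592401 (j = -5 + (((-601 - 1201 - 816) - 174534) + 769558) = -5 + ((-2618 - 174534) + 769558) = -5 + (-177152 + 769558) = -5 + 592406 = 592401)
sqrt(K(p) + j) = sqrt((-2 + 1034**2) + 592401) = sqrt((-2 + 1069156) + 592401) = sqrt(1069154 + 592401) = sqrt(1661555)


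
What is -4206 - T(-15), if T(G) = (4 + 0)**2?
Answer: -4222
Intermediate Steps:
T(G) = 16 (T(G) = 4**2 = 16)
-4206 - T(-15) = -4206 - 1*16 = -4206 - 16 = -4222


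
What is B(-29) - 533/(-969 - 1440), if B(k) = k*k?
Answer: 2026502/2409 ≈ 841.22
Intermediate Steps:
B(k) = k**2
B(-29) - 533/(-969 - 1440) = (-29)**2 - 533/(-969 - 1440) = 841 - 533/(-2409) = 841 - 533*(-1/2409) = 841 + 533/2409 = 2026502/2409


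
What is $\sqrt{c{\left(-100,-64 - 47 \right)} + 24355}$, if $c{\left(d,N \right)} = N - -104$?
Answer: $2 \sqrt{6087} \approx 156.04$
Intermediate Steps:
$c{\left(d,N \right)} = 104 + N$ ($c{\left(d,N \right)} = N + 104 = 104 + N$)
$\sqrt{c{\left(-100,-64 - 47 \right)} + 24355} = \sqrt{\left(104 - 111\right) + 24355} = \sqrt{-7 + 24355} = \sqrt{24348} = 2 \sqrt{6087}$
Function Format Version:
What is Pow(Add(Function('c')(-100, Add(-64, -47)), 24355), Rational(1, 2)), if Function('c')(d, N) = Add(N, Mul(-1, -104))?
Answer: Mul(2, Pow(6087, Rational(1, 2))) ≈ 156.04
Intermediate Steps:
Function('c')(d, N) = Add(104, N) (Function('c')(d, N) = Add(N, 104) = Add(104, N))
Pow(Add(Function('c')(-100, Add(-64, -47)), 24355), Rational(1, 2)) = Pow(Add(Add(104, Add(-64, -47)), 24355), Rational(1, 2)) = Pow(Add(Add(104, -111), 24355), Rational(1, 2)) = Pow(Add(-7, 24355), Rational(1, 2)) = Pow(24348, Rational(1, 2)) = Mul(2, Pow(6087, Rational(1, 2)))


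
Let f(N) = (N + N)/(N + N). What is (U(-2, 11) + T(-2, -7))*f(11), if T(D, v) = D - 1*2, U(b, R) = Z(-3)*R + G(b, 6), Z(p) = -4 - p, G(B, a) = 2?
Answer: -13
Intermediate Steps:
U(b, R) = 2 - R (U(b, R) = (-4 - 1*(-3))*R + 2 = (-4 + 3)*R + 2 = -R + 2 = 2 - R)
T(D, v) = -2 + D (T(D, v) = D - 2 = -2 + D)
f(N) = 1 (f(N) = (2*N)/((2*N)) = (2*N)*(1/(2*N)) = 1)
(U(-2, 11) + T(-2, -7))*f(11) = ((2 - 1*11) + (-2 - 2))*1 = ((2 - 11) - 4)*1 = (-9 - 4)*1 = -13*1 = -13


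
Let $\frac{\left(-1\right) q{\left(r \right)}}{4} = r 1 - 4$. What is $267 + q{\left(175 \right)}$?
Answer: $-417$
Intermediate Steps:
$q{\left(r \right)} = 16 - 4 r$ ($q{\left(r \right)} = - 4 \left(r 1 - 4\right) = - 4 \left(r - 4\right) = - 4 \left(-4 + r\right) = 16 - 4 r$)
$267 + q{\left(175 \right)} = 267 + \left(16 - 700\right) = 267 - 684 = -417$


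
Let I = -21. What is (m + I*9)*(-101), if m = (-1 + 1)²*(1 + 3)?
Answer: 19089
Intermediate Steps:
m = 0 (m = 0²*4 = 0*4 = 0)
(m + I*9)*(-101) = (0 - 21*9)*(-101) = (0 - 189)*(-101) = -189*(-101) = 19089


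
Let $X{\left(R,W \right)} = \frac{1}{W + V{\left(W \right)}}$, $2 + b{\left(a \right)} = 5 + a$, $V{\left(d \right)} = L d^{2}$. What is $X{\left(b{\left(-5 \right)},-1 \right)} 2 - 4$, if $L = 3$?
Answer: $-3$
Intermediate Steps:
$V{\left(d \right)} = 3 d^{2}$
$b{\left(a \right)} = 3 + a$ ($b{\left(a \right)} = -2 + \left(5 + a\right) = 3 + a$)
$X{\left(R,W \right)} = \frac{1}{W + 3 W^{2}}$
$X{\left(b{\left(-5 \right)},-1 \right)} 2 - 4 = \frac{1}{\left(-1\right) \left(1 + 3 \left(-1\right)\right)} 2 - 4 = - \frac{1}{1 - 3} \cdot 2 - 4 = - \frac{1}{-2} \cdot 2 - 4 = \left(-1\right) \left(- \frac{1}{2}\right) 2 - 4 = \frac{1}{2} \cdot 2 - 4 = 1 - 4 = -3$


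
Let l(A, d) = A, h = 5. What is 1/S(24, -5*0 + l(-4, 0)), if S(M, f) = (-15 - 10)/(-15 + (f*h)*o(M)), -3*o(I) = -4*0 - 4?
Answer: 5/3 ≈ 1.6667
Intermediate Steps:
o(I) = 4/3 (o(I) = -(-4*0 - 4)/3 = -(0 - 4)/3 = -⅓*(-4) = 4/3)
S(M, f) = -25/(-15 + 20*f/3) (S(M, f) = (-15 - 10)/(-15 + (f*5)*(4/3)) = -25/(-15 + (5*f)*(4/3)) = -25/(-15 + 20*f/3))
1/S(24, -5*0 + l(-4, 0)) = 1/(-15/(-9 + 4*(-5*0 - 4))) = 1/(-15/(-9 + 4*(0 - 4))) = 1/(-15/(-9 + 4*(-4))) = 1/(-15/(-9 - 16)) = 1/(-15/(-25)) = 1/(-15*(-1/25)) = 1/(⅗) = 5/3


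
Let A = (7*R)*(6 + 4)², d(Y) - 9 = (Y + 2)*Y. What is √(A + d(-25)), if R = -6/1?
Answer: 4*I*√226 ≈ 60.133*I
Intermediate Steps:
R = -6 (R = -6*1 = -6)
d(Y) = 9 + Y*(2 + Y) (d(Y) = 9 + (Y + 2)*Y = 9 + (2 + Y)*Y = 9 + Y*(2 + Y))
A = -4200 (A = (7*(-6))*(6 + 4)² = -42*10² = -42*100 = -4200)
√(A + d(-25)) = √(-4200 + (9 + (-25)² + 2*(-25))) = √(-4200 + (9 + 625 - 50)) = √(-4200 + 584) = √(-3616) = 4*I*√226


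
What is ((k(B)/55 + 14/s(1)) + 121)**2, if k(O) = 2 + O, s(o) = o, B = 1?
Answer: 55175184/3025 ≈ 18240.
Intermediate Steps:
((k(B)/55 + 14/s(1)) + 121)**2 = (((2 + 1)/55 + 14/1) + 121)**2 = ((3*(1/55) + 14*1) + 121)**2 = ((3/55 + 14) + 121)**2 = (773/55 + 121)**2 = (7428/55)**2 = 55175184/3025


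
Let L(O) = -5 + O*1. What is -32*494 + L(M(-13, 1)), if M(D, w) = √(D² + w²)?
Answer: -15813 + √170 ≈ -15800.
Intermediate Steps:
L(O) = -5 + O
-32*494 + L(M(-13, 1)) = -32*494 + (-5 + √((-13)² + 1²)) = -15808 + (-5 + √(169 + 1)) = -15808 + (-5 + √170) = -15813 + √170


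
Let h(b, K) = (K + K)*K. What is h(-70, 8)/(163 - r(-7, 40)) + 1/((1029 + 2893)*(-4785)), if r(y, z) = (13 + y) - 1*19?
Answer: 13648559/18766770 ≈ 0.72727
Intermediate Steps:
h(b, K) = 2*K² (h(b, K) = (2*K)*K = 2*K²)
r(y, z) = -6 + y (r(y, z) = (13 + y) - 19 = -6 + y)
h(-70, 8)/(163 - r(-7, 40)) + 1/((1029 + 2893)*(-4785)) = (2*8²)/(163 - (-6 - 7)) + 1/((1029 + 2893)*(-4785)) = (2*64)/(163 - 1*(-13)) - 1/4785/3922 = 128/(163 + 13) + (1/3922)*(-1/4785) = 128/176 - 1/18766770 = 128*(1/176) - 1/18766770 = 8/11 - 1/18766770 = 13648559/18766770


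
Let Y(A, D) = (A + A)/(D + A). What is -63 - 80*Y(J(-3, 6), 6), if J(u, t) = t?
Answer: -143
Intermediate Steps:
Y(A, D) = 2*A/(A + D) (Y(A, D) = (2*A)/(A + D) = 2*A/(A + D))
-63 - 80*Y(J(-3, 6), 6) = -63 - 160*6/(6 + 6) = -63 - 160*6/12 = -63 - 80*1 = -63 - 80 = -143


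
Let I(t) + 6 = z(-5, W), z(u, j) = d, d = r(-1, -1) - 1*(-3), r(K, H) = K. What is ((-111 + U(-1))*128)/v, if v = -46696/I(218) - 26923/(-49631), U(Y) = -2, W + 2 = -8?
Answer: -717862784/579419217 ≈ -1.2389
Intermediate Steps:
W = -10 (W = -2 - 8 = -10)
d = 2 (d = -1 - 1*(-3) = -1 + 3 = 2)
z(u, j) = 2
I(t) = -4 (I(t) = -6 + 2 = -4)
v = 579419217/49631 (v = -46696/(-4) - 26923/(-49631) = -46696*(-¼) - 26923*(-1/49631) = 11674 + 26923/49631 = 579419217/49631 ≈ 11675.)
((-111 + U(-1))*128)/v = ((-111 - 2)*128)/(579419217/49631) = -113*128*(49631/579419217) = -14464*49631/579419217 = -717862784/579419217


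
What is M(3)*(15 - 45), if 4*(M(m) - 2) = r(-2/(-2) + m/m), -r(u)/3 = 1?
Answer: -75/2 ≈ -37.500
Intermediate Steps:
r(u) = -3 (r(u) = -3*1 = -3)
M(m) = 5/4 (M(m) = 2 + (1/4)*(-3) = 2 - 3/4 = 5/4)
M(3)*(15 - 45) = 5*(15 - 45)/4 = (5/4)*(-30) = -75/2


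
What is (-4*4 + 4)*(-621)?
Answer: 7452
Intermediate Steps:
(-4*4 + 4)*(-621) = (-16 + 4)*(-621) = -12*(-621) = 7452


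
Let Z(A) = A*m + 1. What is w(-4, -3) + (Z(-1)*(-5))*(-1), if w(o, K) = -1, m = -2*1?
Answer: 14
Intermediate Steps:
m = -2
Z(A) = 1 - 2*A (Z(A) = A*(-2) + 1 = -2*A + 1 = 1 - 2*A)
w(-4, -3) + (Z(-1)*(-5))*(-1) = -1 + ((1 - 2*(-1))*(-5))*(-1) = -1 + ((1 + 2)*(-5))*(-1) = -1 + (3*(-5))*(-1) = -1 - 15*(-1) = -1 + 15 = 14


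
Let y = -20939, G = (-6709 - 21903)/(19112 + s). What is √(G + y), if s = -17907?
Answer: I*√30438428935/1205 ≈ 144.79*I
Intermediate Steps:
G = -28612/1205 (G = (-6709 - 21903)/(19112 - 17907) = -28612/1205 ≈ -23.744)
√(G + y) = √(-28612/1205 - 20939) = √(-25260107/1205) = I*√30438428935/1205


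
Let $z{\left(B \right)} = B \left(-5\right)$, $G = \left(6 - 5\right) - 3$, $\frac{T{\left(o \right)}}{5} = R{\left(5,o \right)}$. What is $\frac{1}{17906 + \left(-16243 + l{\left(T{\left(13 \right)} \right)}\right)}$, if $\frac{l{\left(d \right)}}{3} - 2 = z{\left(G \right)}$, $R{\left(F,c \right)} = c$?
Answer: $\frac{1}{1699} \approx 0.00058858$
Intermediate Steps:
$T{\left(o \right)} = 5 o$
$G = -2$ ($G = 1 - 3 = -2$)
$z{\left(B \right)} = - 5 B$
$l{\left(d \right)} = 36$ ($l{\left(d \right)} = 6 + 3 \left(\left(-5\right) \left(-2\right)\right) = 6 + 3 \cdot 10 = 6 + 30 = 36$)
$\frac{1}{17906 + \left(-16243 + l{\left(T{\left(13 \right)} \right)}\right)} = \frac{1}{17906 + \left(-16243 + 36\right)} = \frac{1}{17906 - 16207} = \frac{1}{1699}$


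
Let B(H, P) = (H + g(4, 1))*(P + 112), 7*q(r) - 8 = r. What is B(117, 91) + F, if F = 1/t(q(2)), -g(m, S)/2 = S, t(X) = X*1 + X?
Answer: 466907/20 ≈ 23345.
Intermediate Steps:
q(r) = 8/7 + r/7
t(X) = 2*X (t(X) = X + X = 2*X)
g(m, S) = -2*S
F = 7/20 (F = 1/(2*(8/7 + (1/7)*2)) = 1/(2*(8/7 + 2/7)) = 1/(2*(10/7)) = 1/(20/7) = 7/20 ≈ 0.35000)
B(H, P) = (-2 + H)*(112 + P) (B(H, P) = (H - 2*1)*(P + 112) = (H - 2)*(112 + P) = (-2 + H)*(112 + P))
B(117, 91) + F = (-224 - 2*91 + 112*117 + 117*91) + 7/20 = (-224 - 182 + 13104 + 10647) + 7/20 = 23345 + 7/20 = 466907/20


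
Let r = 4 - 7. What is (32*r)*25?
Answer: -2400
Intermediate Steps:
r = -3
(32*r)*25 = (32*(-3))*25 = -96*25 = -2400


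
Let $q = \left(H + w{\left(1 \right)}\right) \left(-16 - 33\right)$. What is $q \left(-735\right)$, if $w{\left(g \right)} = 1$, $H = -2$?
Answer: $-36015$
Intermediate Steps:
$q = 49$ ($q = \left(-2 + 1\right) \left(-16 - 33\right) = \left(-1\right) \left(-49\right) = 49$)
$q \left(-735\right) = 49 \left(-735\right) = -36015$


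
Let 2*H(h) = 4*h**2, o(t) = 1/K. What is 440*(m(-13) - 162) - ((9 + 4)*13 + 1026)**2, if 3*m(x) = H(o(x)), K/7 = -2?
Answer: -220397615/147 ≈ -1.4993e+6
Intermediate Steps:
K = -14 (K = 7*(-2) = -14)
o(t) = -1/14 (o(t) = 1/(-14) = -1/14)
H(h) = 2*h**2 (H(h) = (4*h**2)/2 = 2*h**2)
m(x) = 1/294 (m(x) = (2*(-1/14)**2)/3 = (2*(1/196))/3 = (1/3)*(1/98) = 1/294)
440*(m(-13) - 162) - ((9 + 4)*13 + 1026)**2 = 440*(1/294 - 162) - ((9 + 4)*13 + 1026)**2 = 440*(-47627/294) - (13*13 + 1026)**2 = -10477940/147 - (169 + 1026)**2 = -10477940/147 - 1*1195**2 = -10477940/147 - 1*1428025 = -10477940/147 - 1428025 = -220397615/147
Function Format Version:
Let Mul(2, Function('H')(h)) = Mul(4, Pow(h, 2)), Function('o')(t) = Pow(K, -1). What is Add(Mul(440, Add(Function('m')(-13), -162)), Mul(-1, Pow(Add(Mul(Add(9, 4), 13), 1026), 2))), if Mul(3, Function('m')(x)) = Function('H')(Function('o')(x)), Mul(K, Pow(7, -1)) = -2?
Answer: Rational(-220397615, 147) ≈ -1.4993e+6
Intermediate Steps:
K = -14 (K = Mul(7, -2) = -14)
Function('o')(t) = Rational(-1, 14) (Function('o')(t) = Pow(-14, -1) = Rational(-1, 14))
Function('H')(h) = Mul(2, Pow(h, 2)) (Function('H')(h) = Mul(Rational(1, 2), Mul(4, Pow(h, 2))) = Mul(2, Pow(h, 2)))
Function('m')(x) = Rational(1, 294) (Function('m')(x) = Mul(Rational(1, 3), Mul(2, Pow(Rational(-1, 14), 2))) = Mul(Rational(1, 3), Mul(2, Rational(1, 196))) = Mul(Rational(1, 3), Rational(1, 98)) = Rational(1, 294))
Add(Mul(440, Add(Function('m')(-13), -162)), Mul(-1, Pow(Add(Mul(Add(9, 4), 13), 1026), 2))) = Add(Mul(440, Add(Rational(1, 294), -162)), Mul(-1, Pow(Add(Mul(Add(9, 4), 13), 1026), 2))) = Add(Mul(440, Rational(-47627, 294)), Mul(-1, Pow(Add(Mul(13, 13), 1026), 2))) = Add(Rational(-10477940, 147), Mul(-1, Pow(Add(169, 1026), 2))) = Add(Rational(-10477940, 147), Mul(-1, Pow(1195, 2))) = Add(Rational(-10477940, 147), Mul(-1, 1428025)) = Add(Rational(-10477940, 147), -1428025) = Rational(-220397615, 147)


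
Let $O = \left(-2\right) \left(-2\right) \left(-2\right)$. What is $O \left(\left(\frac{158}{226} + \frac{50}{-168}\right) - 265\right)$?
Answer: $\frac{5023138}{2373} \approx 2116.8$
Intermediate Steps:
$O = -8$ ($O = 4 \left(-2\right) = -8$)
$O \left(\left(\frac{158}{226} + \frac{50}{-168}\right) - 265\right) = - 8 \left(\left(\frac{158}{226} + \frac{50}{-168}\right) - 265\right) = - 8 \left(\left(158 \cdot \frac{1}{226} + 50 \left(- \frac{1}{168}\right)\right) - 265\right) = - 8 \left(\left(\frac{79}{113} - \frac{25}{84}\right) - 265\right) = - 8 \left(\frac{3811}{9492} - 265\right) = \left(-8\right) \left(- \frac{2511569}{9492}\right) = \frac{5023138}{2373}$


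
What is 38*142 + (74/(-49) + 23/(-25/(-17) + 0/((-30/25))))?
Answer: 6627409/1225 ≈ 5410.1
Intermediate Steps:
38*142 + (74/(-49) + 23/(-25/(-17) + 0/((-30/25)))) = 5396 + (74*(-1/49) + 23/(-25*(-1/17) + 0/((-30*1/25)))) = 5396 + (-74/49 + 23/(25/17 + 0/(-6/5))) = 5396 + (-74/49 + 23/(25/17 + 0*(-5/6))) = 5396 + (-74/49 + 23/(25/17 + 0)) = 5396 + (-74/49 + 23/(25/17)) = 5396 + (-74/49 + 23*(17/25)) = 5396 + (-74/49 + 391/25) = 5396 + 17309/1225 = 6627409/1225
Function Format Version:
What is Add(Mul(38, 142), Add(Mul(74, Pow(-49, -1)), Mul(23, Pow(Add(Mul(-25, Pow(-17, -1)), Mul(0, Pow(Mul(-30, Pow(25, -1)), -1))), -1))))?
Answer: Rational(6627409, 1225) ≈ 5410.1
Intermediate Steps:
Add(Mul(38, 142), Add(Mul(74, Pow(-49, -1)), Mul(23, Pow(Add(Mul(-25, Pow(-17, -1)), Mul(0, Pow(Mul(-30, Pow(25, -1)), -1))), -1)))) = Add(5396, Add(Mul(74, Rational(-1, 49)), Mul(23, Pow(Add(Mul(-25, Rational(-1, 17)), Mul(0, Pow(Mul(-30, Rational(1, 25)), -1))), -1)))) = Add(5396, Add(Rational(-74, 49), Mul(23, Pow(Add(Rational(25, 17), Mul(0, Pow(Rational(-6, 5), -1))), -1)))) = Add(5396, Add(Rational(-74, 49), Mul(23, Pow(Add(Rational(25, 17), Mul(0, Rational(-5, 6))), -1)))) = Add(5396, Add(Rational(-74, 49), Mul(23, Pow(Add(Rational(25, 17), 0), -1)))) = Add(5396, Add(Rational(-74, 49), Mul(23, Pow(Rational(25, 17), -1)))) = Add(5396, Add(Rational(-74, 49), Mul(23, Rational(17, 25)))) = Add(5396, Add(Rational(-74, 49), Rational(391, 25))) = Add(5396, Rational(17309, 1225)) = Rational(6627409, 1225)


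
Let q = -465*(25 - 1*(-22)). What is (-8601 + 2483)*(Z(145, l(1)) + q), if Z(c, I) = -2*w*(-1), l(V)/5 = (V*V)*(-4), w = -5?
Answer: 133770070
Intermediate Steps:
l(V) = -20*V² (l(V) = 5*((V*V)*(-4)) = 5*(V²*(-4)) = 5*(-4*V²) = -20*V²)
Z(c, I) = -10 (Z(c, I) = -2*(-5)*(-1) = 10*(-1) = -10)
q = -21855 (q = -465*(25 + 22) = -465*47 = -21855)
(-8601 + 2483)*(Z(145, l(1)) + q) = (-8601 + 2483)*(-10 - 21855) = -6118*(-21865) = 133770070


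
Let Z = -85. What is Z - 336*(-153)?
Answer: 51323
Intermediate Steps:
Z - 336*(-153) = -85 - 336*(-153) = -85 + 51408 = 51323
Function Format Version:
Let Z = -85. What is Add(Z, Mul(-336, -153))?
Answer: 51323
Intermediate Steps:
Add(Z, Mul(-336, -153)) = Add(-85, Mul(-336, -153)) = Add(-85, 51408) = 51323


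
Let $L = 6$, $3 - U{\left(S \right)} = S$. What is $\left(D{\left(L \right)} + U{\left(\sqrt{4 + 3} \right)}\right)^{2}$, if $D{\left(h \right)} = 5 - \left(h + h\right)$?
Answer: $\left(4 + \sqrt{7}\right)^{2} \approx 44.166$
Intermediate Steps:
$U{\left(S \right)} = 3 - S$
$D{\left(h \right)} = 5 - 2 h$
$\left(D{\left(L \right)} + U{\left(\sqrt{4 + 3} \right)}\right)^{2} = \left(\left(5 - 12\right) + \left(3 - \sqrt{4 + 3}\right)\right)^{2} = \left(\left(5 - 12\right) + \left(3 - \sqrt{7}\right)\right)^{2} = \left(-7 + \left(3 - \sqrt{7}\right)\right)^{2} = \left(-4 - \sqrt{7}\right)^{2}$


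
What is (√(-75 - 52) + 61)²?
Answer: (61 + I*√127)² ≈ 3594.0 + 1374.9*I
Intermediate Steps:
(√(-75 - 52) + 61)² = (√(-127) + 61)² = (I*√127 + 61)² = (61 + I*√127)²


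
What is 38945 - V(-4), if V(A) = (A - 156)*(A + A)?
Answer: 37665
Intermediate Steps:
V(A) = 2*A*(-156 + A) (V(A) = (-156 + A)*(2*A) = 2*A*(-156 + A))
38945 - V(-4) = 38945 - 2*(-4)*(-156 - 4) = 38945 - 2*(-4)*(-160) = 38945 - 1*1280 = 38945 - 1280 = 37665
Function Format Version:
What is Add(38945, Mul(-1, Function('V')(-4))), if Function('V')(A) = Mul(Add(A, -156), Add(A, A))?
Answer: 37665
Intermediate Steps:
Function('V')(A) = Mul(2, A, Add(-156, A)) (Function('V')(A) = Mul(Add(-156, A), Mul(2, A)) = Mul(2, A, Add(-156, A)))
Add(38945, Mul(-1, Function('V')(-4))) = Add(38945, Mul(-1, Mul(2, -4, Add(-156, -4)))) = Add(38945, Mul(-1, Mul(2, -4, -160))) = Add(38945, Mul(-1, 1280)) = Add(38945, -1280) = 37665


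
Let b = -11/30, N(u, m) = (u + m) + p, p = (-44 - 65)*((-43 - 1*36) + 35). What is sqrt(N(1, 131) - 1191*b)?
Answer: sqrt(536470)/10 ≈ 73.244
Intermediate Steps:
p = 4796 (p = -109*((-43 - 36) + 35) = -109*(-79 + 35) = -109*(-44) = 4796)
N(u, m) = 4796 + m + u (N(u, m) = (u + m) + 4796 = (m + u) + 4796 = 4796 + m + u)
b = -11/30 (b = -11*1/30 = -11/30 ≈ -0.36667)
sqrt(N(1, 131) - 1191*b) = sqrt((4796 + 131 + 1) - 1191*(-11/30)) = sqrt(4928 + 4367/10) = sqrt(53647/10) = sqrt(536470)/10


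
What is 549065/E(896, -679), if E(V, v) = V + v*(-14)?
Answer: 549065/10402 ≈ 52.785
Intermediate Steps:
E(V, v) = V - 14*v
549065/E(896, -679) = 549065/(896 - 14*(-679)) = 549065/(896 + 9506) = 549065/10402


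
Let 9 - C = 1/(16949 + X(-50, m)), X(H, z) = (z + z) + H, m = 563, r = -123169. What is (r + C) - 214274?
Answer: -6082247851/18025 ≈ -3.3743e+5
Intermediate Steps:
X(H, z) = H + 2*z (X(H, z) = 2*z + H = H + 2*z)
C = 162224/18025 (C = 9 - 1/(16949 + (-50 + 2*563)) = 9 - 1/(16949 + (-50 + 1126)) = 9 - 1/(16949 + 1076) = 9 - 1/18025 = 162224/18025 ≈ 8.9999)
(r + C) - 214274 = (-123169 + 162224/18025) - 214274 = -2219959001/18025 - 214274 = -6082247851/18025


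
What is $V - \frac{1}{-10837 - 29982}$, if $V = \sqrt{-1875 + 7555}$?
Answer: $\frac{1}{40819} + 4 \sqrt{355} \approx 75.366$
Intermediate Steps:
$V = 4 \sqrt{355}$ ($V = \sqrt{5680} = 4 \sqrt{355} \approx 75.366$)
$V - \frac{1}{-10837 - 29982} = 4 \sqrt{355} - \frac{1}{-10837 - 29982} = 4 \sqrt{355} - \frac{1}{-40819} = 4 \sqrt{355} - - \frac{1}{40819} = 4 \sqrt{355} + \frac{1}{40819} = \frac{1}{40819} + 4 \sqrt{355}$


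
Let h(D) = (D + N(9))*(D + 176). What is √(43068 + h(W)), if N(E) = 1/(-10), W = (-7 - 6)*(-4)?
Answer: √1372530/5 ≈ 234.31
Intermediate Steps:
W = 52 (W = -13*(-4) = 52)
N(E) = -⅒
h(D) = (176 + D)*(-⅒ + D) (h(D) = (D - ⅒)*(D + 176) = (-⅒ + D)*(176 + D) = (176 + D)*(-⅒ + D))
√(43068 + h(W)) = √(43068 + (-88/5 + 52² + (1759/10)*52)) = √(43068 + (-88/5 + 2704 + 45734/5)) = √(43068 + 59166/5) = √(274506/5) = √1372530/5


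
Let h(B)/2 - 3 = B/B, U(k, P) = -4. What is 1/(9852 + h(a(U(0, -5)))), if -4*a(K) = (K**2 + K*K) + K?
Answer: 1/9860 ≈ 0.00010142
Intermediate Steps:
a(K) = -K**2/2 - K/4 (a(K) = -((K**2 + K*K) + K)/4 = -((K**2 + K**2) + K)/4 = -(2*K**2 + K)/4 = -(K + 2*K**2)/4 = -K**2/2 - K/4)
h(B) = 8 (h(B) = 6 + 2*(B/B) = 6 + 2*1 = 6 + 2 = 8)
1/(9852 + h(a(U(0, -5)))) = 1/(9852 + 8) = 1/9860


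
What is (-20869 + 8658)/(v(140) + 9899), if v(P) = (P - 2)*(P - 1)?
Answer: -12211/29081 ≈ -0.41990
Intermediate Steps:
v(P) = (-1 + P)*(-2 + P) (v(P) = (-2 + P)*(-1 + P) = (-1 + P)*(-2 + P))
(-20869 + 8658)/(v(140) + 9899) = (-20869 + 8658)/((2 + 140² - 3*140) + 9899) = -12211/((2 + 19600 - 420) + 9899) = -12211/(19182 + 9899) = -12211/29081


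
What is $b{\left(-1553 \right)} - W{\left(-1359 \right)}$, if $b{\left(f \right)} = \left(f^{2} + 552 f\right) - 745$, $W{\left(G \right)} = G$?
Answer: $1555167$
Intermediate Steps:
$b{\left(f \right)} = -745 + f^{2} + 552 f$
$b{\left(-1553 \right)} - W{\left(-1359 \right)} = \left(-745 + \left(-1553\right)^{2} + 552 \left(-1553\right)\right) - -1359 = \left(-745 + 2411809 - 857256\right) + 1359 = 1553808 + 1359 = 1555167$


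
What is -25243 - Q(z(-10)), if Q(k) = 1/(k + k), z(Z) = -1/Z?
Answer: -25248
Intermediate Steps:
Q(k) = 1/(2*k)
-25243 - Q(z(-10)) = -25243 - 1/(2*((-1/(-10)))) = -25243 - 1/(2*((-1*(-⅒)))) = -25243 - 1/(2*⅒) = -25243 - 10/2 = -25243 - 1*5 = -25243 - 5 = -25248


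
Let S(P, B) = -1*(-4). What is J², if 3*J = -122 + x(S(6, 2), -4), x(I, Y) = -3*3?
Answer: 17161/9 ≈ 1906.8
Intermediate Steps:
S(P, B) = 4
x(I, Y) = -9
J = -131/3 (J = (-122 - 9)/3 = (⅓)*(-131) = -131/3 ≈ -43.667)
J² = (-131/3)² = 17161/9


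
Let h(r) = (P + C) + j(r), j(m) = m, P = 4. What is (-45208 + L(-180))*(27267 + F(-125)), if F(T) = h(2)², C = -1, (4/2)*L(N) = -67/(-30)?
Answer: -18506793899/15 ≈ -1.2338e+9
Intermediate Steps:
L(N) = 67/60 (L(N) = (-67/(-30))/2 = (-67*(-1/30))/2 = (½)*(67/30) = 67/60)
h(r) = 3 + r (h(r) = (4 - 1) + r = 3 + r)
F(T) = 25 (F(T) = (3 + 2)² = 5² = 25)
(-45208 + L(-180))*(27267 + F(-125)) = (-45208 + 67/60)*(27267 + 25) = -2712413/60*27292 = -18506793899/15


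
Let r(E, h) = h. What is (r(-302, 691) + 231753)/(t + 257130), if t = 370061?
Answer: 232444/627191 ≈ 0.37061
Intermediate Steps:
(r(-302, 691) + 231753)/(t + 257130) = (691 + 231753)/(370061 + 257130) = 232444/627191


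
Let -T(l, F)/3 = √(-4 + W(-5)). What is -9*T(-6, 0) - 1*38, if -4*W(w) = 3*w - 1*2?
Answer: -49/2 ≈ -24.500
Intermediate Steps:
W(w) = ½ - 3*w/4 (W(w) = -(3*w - 1*2)/4 = -(3*w - 2)/4 = -(-2 + 3*w)/4 = ½ - 3*w/4)
T(l, F) = -3/2 (T(l, F) = -3*√(-4 + (½ - ¾*(-5))) = -3*√(-4 + (½ + 15/4)) = -3*√(-4 + 17/4) = -3*√(¼) = -3*½ = -3/2)
-9*T(-6, 0) - 1*38 = -9*(-3/2) - 1*38 = 27/2 - 38 = -49/2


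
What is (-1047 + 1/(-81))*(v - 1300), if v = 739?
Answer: 15859096/27 ≈ 5.8737e+5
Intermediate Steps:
(-1047 + 1/(-81))*(v - 1300) = (-1047 + 1/(-81))*(739 - 1300) = (-1047 - 1/81)*(-561) = -84808/81*(-561) = 15859096/27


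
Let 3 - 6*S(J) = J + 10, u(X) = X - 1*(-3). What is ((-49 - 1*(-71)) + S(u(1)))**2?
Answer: 14641/36 ≈ 406.69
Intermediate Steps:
u(X) = 3 + X (u(X) = X + 3 = 3 + X)
S(J) = -7/6 - J/6 (S(J) = 1/2 - (J + 10)/6 = 1/2 - (10 + J)/6 = 1/2 + (-5/3 - J/6) = -7/6 - J/6)
((-49 - 1*(-71)) + S(u(1)))**2 = ((-49 - 1*(-71)) + (-7/6 - (3 + 1)/6))**2 = ((-49 + 71) + (-7/6 - 1/6*4))**2 = (22 + (-7/6 - 2/3))**2 = (22 - 11/6)**2 = (121/6)**2 = 14641/36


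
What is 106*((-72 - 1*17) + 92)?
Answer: 318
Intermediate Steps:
106*((-72 - 1*17) + 92) = 106*((-72 - 17) + 92) = 106*(-89 + 92) = 106*3 = 318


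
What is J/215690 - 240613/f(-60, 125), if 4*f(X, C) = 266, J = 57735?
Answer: -20757591437/5737354 ≈ -3618.0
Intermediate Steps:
f(X, C) = 133/2 (f(X, C) = (1/4)*266 = 133/2)
J/215690 - 240613/f(-60, 125) = 57735/215690 - 240613/133/2 = 57735*(1/215690) - 240613*2/133 = 11547/43138 - 481226/133 = -20757591437/5737354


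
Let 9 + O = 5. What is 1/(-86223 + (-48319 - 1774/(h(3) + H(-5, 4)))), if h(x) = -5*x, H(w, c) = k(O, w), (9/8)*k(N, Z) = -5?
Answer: -175/23528884 ≈ -7.4377e-6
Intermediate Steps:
O = -4 (O = -9 + 5 = -4)
k(N, Z) = -40/9 (k(N, Z) = (8/9)*(-5) = -40/9)
H(w, c) = -40/9
1/(-86223 + (-48319 - 1774/(h(3) + H(-5, 4)))) = 1/(-86223 + (-48319 - 1774/(-5*3 - 40/9))) = 1/(-86223 + (-48319 - 1774/(-15 - 40/9))) = 1/(-86223 + (-48319 - 1774/(-175/9))) = 1/(-86223 + (-48319 - 9/175*(-1774))) = 1/(-86223 + (-48319 + 15966/175)) = 1/(-86223 - 8439859/175) = 1/(-23528884/175) = -175/23528884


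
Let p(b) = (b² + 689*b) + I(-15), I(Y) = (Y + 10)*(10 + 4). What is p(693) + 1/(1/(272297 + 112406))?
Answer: 1342359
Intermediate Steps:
I(Y) = 140 + 14*Y (I(Y) = (10 + Y)*14 = 140 + 14*Y)
p(b) = -70 + b² + 689*b (p(b) = (b² + 689*b) + (140 + 14*(-15)) = (b² + 689*b) + (140 - 210) = (b² + 689*b) - 70 = -70 + b² + 689*b)
p(693) + 1/(1/(272297 + 112406)) = (-70 + 693² + 689*693) + 1/(1/(272297 + 112406)) = (-70 + 480249 + 477477) + 1/(1/384703) = 957656 + 1/(1/384703) = 957656 + 384703 = 1342359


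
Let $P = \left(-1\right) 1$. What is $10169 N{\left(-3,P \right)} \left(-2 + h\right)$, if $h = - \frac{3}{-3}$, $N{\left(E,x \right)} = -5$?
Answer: $50845$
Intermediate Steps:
$P = -1$
$h = 1$ ($h = \left(-3\right) \left(- \frac{1}{3}\right) = 1$)
$10169 N{\left(-3,P \right)} \left(-2 + h\right) = 10169 \left(- 5 \left(-2 + 1\right)\right) = 10169 \left(\left(-5\right) \left(-1\right)\right) = 10169 \cdot 5 = 50845$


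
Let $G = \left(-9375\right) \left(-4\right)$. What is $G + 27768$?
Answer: $65268$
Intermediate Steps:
$G = 37500$
$G + 27768 = 37500 + 27768 = 65268$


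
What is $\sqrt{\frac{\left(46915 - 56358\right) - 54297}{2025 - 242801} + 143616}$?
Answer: $\frac{\sqrt{520367344803166}}{60194} \approx 378.97$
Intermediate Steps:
$\sqrt{\frac{\left(46915 - 56358\right) - 54297}{2025 - 242801} + 143616} = \sqrt{\frac{\left(46915 - 56358\right) - 54297}{-240776} + 143616} = \sqrt{\left(-9443 - 54297\right) \left(- \frac{1}{240776}\right) + 143616} = \sqrt{\left(-63740\right) \left(- \frac{1}{240776}\right) + 143616} = \sqrt{\frac{15935}{60194} + 143616} = \sqrt{\frac{8644837439}{60194}} = \frac{\sqrt{520367344803166}}{60194}$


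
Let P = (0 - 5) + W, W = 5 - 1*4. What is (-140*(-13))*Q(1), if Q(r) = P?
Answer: -7280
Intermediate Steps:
W = 1 (W = 5 - 4 = 1)
P = -4 (P = (0 - 5) + 1 = -5 + 1 = -4)
Q(r) = -4
(-140*(-13))*Q(1) = -140*(-13)*(-4) = 1820*(-4) = -7280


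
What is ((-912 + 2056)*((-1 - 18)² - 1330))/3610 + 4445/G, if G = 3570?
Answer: -2963479/9690 ≈ -305.83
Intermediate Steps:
((-912 + 2056)*((-1 - 18)² - 1330))/3610 + 4445/G = ((-912 + 2056)*((-1 - 18)² - 1330))/3610 + 4445/3570 = (1144*((-19)² - 1330))*(1/3610) + 4445*(1/3570) = (1144*(361 - 1330))*(1/3610) + 127/102 = (1144*(-969))*(1/3610) + 127/102 = -1108536*1/3610 + 127/102 = -29172/95 + 127/102 = -2963479/9690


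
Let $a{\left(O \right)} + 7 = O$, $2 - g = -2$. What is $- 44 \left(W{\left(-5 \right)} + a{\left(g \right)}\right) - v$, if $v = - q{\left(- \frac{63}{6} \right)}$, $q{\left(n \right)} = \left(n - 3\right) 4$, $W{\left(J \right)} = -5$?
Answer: $298$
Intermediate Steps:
$g = 4$ ($g = 2 - -2 = 2 + 2 = 4$)
$a{\left(O \right)} = -7 + O$
$q{\left(n \right)} = -12 + 4 n$ ($q{\left(n \right)} = \left(-3 + n\right) 4 = -12 + 4 n$)
$v = 54$ ($v = - (-12 + 4 \left(- \frac{63}{6}\right)) = - (-12 + 4 \left(\left(-63\right) \frac{1}{6}\right)) = - (-12 + 4 \left(- \frac{21}{2}\right)) = - (-12 - 42) = \left(-1\right) \left(-54\right) = 54$)
$- 44 \left(W{\left(-5 \right)} + a{\left(g \right)}\right) - v = - 44 \left(-5 + \left(-7 + 4\right)\right) - 54 = - 44 \left(-5 - 3\right) - 54 = \left(-44\right) \left(-8\right) - 54 = 352 - 54 = 298$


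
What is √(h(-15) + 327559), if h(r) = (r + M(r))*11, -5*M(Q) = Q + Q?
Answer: 2*√81865 ≈ 572.24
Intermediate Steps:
M(Q) = -2*Q/5 (M(Q) = -(Q + Q)/5 = -2*Q/5)
h(r) = 33*r/5 (h(r) = (r - 2*r/5)*11 = (3*r/5)*11 = 33*r/5)
√(h(-15) + 327559) = √((33/5)*(-15) + 327559) = √(-99 + 327559) = √327460 = 2*√81865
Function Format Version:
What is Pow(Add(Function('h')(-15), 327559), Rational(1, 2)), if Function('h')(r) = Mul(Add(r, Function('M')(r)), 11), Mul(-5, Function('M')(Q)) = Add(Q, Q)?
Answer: Mul(2, Pow(81865, Rational(1, 2))) ≈ 572.24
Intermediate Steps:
Function('M')(Q) = Mul(Rational(-2, 5), Q) (Function('M')(Q) = Mul(Rational(-1, 5), Add(Q, Q)) = Mul(Rational(-1, 5), Mul(2, Q)) = Mul(Rational(-2, 5), Q))
Function('h')(r) = Mul(Rational(33, 5), r) (Function('h')(r) = Mul(Add(r, Mul(Rational(-2, 5), r)), 11) = Mul(Mul(Rational(3, 5), r), 11) = Mul(Rational(33, 5), r))
Pow(Add(Function('h')(-15), 327559), Rational(1, 2)) = Pow(Add(Mul(Rational(33, 5), -15), 327559), Rational(1, 2)) = Pow(Add(-99, 327559), Rational(1, 2)) = Pow(327460, Rational(1, 2)) = Mul(2, Pow(81865, Rational(1, 2)))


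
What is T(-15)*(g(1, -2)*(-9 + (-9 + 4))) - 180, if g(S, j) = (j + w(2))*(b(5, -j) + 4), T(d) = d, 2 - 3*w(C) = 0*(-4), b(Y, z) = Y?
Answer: -2700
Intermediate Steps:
w(C) = ⅔ (w(C) = ⅔ - 0*(-4) = ⅔ - ⅓*0 = ⅔ + 0 = ⅔)
g(S, j) = 6 + 9*j (g(S, j) = (j + ⅔)*(5 + 4) = (⅔ + j)*9 = 6 + 9*j)
T(-15)*(g(1, -2)*(-9 + (-9 + 4))) - 180 = -15*(6 + 9*(-2))*(-9 + (-9 + 4)) - 180 = -15*(6 - 18)*(-9 - 5) - 180 = -(-180)*(-14) - 180 = -15*168 - 180 = -2520 - 180 = -2700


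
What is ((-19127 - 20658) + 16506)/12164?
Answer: -23279/12164 ≈ -1.9138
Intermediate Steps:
((-19127 - 20658) + 16506)/12164 = (-39785 + 16506)*(1/12164) = -23279*1/12164 = -23279/12164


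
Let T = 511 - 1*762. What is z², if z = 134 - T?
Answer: 148225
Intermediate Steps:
T = -251 (T = 511 - 762 = -251)
z = 385 (z = 134 - 1*(-251) = 134 + 251 = 385)
z² = 385² = 148225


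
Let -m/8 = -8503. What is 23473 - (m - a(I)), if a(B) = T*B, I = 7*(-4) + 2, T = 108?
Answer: -47359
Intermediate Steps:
I = -26 (I = -28 + 2 = -26)
a(B) = 108*B
m = 68024 (m = -8*(-8503) = 68024)
23473 - (m - a(I)) = 23473 - (68024 - 108*(-26)) = 23473 - (68024 - 1*(-2808)) = 23473 - (68024 + 2808) = 23473 - 1*70832 = 23473 - 70832 = -47359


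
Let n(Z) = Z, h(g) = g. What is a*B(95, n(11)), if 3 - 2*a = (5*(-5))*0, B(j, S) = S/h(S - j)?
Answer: -11/56 ≈ -0.19643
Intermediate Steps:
B(j, S) = S/(S - j)
a = 3/2 (a = 3/2 - 5*(-5)*0/2 = 3/2 - (-25)*0/2 = 3/2 - ½*0 = 3/2 + 0 = 3/2 ≈ 1.5000)
a*B(95, n(11)) = 3*(11/(11 - 1*95))/2 = 3*(11/(11 - 95))/2 = 3*(11/(-84))/2 = 3*(11*(-1/84))/2 = (3/2)*(-11/84) = -11/56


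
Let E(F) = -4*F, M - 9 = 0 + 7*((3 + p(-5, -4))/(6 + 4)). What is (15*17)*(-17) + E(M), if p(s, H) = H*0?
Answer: -21897/5 ≈ -4379.4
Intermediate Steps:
p(s, H) = 0
M = 111/10 (M = 9 + (0 + 7*((3 + 0)/(6 + 4))) = 9 + (0 + 7*(3/10)) = 9 + (0 + 21/10) = 9 + 21/10 = 111/10 ≈ 11.100)
(15*17)*(-17) + E(M) = (15*17)*(-17) - 4*111/10 = 255*(-17) - 222/5 = -4335 - 222/5 = -21897/5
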